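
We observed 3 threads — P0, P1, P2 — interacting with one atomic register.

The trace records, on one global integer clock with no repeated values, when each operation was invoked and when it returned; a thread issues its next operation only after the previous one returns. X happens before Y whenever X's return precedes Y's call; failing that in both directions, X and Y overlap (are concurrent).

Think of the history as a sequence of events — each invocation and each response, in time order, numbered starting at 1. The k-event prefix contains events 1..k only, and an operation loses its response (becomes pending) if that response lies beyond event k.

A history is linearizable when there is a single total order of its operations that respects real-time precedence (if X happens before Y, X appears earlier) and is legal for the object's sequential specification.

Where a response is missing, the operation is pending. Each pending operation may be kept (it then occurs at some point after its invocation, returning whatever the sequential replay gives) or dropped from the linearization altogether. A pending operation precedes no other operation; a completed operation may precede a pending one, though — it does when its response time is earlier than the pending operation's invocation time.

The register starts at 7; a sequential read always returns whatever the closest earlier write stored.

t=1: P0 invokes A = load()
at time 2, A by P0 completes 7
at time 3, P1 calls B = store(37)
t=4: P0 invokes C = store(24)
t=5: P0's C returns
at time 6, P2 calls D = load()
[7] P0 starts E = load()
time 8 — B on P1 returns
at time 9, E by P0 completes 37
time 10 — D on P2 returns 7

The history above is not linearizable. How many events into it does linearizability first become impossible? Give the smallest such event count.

10

events 1..9 are linearizable, e.g. via A, C, B, D, E:
step 1: A load() → 7 — value 7
step 2: C store(24) — value 24
step 3: B store(37) — value 37
step 4: D load() (pending, included) — value 37
step 5: E load() → 37 — value 37
at event 10 (D's time-10 response) nothing linearizes any more
e.g. A, B, C, D, E: illegal at step 4, since D load() → 7 cannot apply there
e.g. A, B, C, E, D: illegal at step 4, since E load() → 37 cannot apply there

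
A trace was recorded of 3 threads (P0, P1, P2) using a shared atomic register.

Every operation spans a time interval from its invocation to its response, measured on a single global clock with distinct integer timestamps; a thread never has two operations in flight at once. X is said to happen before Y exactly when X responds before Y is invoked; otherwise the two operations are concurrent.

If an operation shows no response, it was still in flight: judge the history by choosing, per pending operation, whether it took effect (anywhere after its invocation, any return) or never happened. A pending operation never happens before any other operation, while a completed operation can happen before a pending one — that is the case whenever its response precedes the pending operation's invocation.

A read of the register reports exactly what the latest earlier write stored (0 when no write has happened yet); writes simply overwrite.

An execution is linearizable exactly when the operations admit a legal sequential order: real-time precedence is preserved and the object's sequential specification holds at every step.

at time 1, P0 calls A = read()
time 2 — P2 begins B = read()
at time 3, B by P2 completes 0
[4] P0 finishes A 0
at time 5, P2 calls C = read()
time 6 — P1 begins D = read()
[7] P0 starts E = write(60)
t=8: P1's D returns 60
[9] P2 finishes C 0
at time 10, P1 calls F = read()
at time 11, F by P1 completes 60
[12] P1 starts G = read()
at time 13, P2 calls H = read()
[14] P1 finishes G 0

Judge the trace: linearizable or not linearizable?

the violation lands at event 14, G's response at time 14: events 1..13 linearize, events 1..14 do not
real-time-consistent orders of the 6 completed operations: 4 — all fail the atomic register replay
include/drop combinations of the 2 pending operations (E, H) were all tried; none helps
for example A, B, C, D, F, G (pending dropped) fails at step 4: D read() → 60 is not legal there
for example A, B, D, C, F, G (pending dropped) fails at step 3: D read() → 60 is not legal there

not linearizable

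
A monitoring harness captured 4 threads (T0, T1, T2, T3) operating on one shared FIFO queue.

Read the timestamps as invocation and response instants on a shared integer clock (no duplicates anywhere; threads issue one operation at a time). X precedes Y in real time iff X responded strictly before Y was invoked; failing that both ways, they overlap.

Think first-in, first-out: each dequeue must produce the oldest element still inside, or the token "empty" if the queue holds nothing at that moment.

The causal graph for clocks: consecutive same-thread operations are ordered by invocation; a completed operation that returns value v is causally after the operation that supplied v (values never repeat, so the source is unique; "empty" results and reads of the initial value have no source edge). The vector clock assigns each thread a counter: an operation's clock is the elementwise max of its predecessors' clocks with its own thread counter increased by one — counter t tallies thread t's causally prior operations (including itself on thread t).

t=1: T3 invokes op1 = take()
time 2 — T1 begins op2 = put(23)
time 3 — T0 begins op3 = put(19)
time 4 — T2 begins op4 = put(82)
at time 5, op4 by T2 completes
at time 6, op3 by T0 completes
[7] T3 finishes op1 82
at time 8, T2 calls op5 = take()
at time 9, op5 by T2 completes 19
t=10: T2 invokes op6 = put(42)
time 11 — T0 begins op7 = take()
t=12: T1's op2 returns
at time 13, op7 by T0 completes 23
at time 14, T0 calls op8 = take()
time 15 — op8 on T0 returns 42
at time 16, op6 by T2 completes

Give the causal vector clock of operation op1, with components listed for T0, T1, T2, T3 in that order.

op4, invoked 4, has no incoming edges; only T2's bump applies → (0, 0, 1, 0)
op2, invoked 2, has no incoming edges; only T1's bump applies → (0, 1, 0, 0)
op3, invoked 3, has no incoming edges; only T0's bump applies → (1, 0, 0, 0)
from VC(op4)=(0, 0, 1, 0), op1 (invoked 1) maxes components and bumps T3 → (0, 0, 1, 1)
from VC(op3)=(1, 0, 0, 0), VC(op4)=(0, 0, 1, 0), op5 (invoked 8) maxes components and bumps T2 → (1, 0, 2, 0)
from VC(op2)=(0, 1, 0, 0), VC(op3)=(1, 0, 0, 0), op7 (invoked 11) maxes components and bumps T0 → (2, 1, 0, 0)
from VC(op5)=(1, 0, 2, 0), op6 (invoked 10) maxes components and bumps T2 → (1, 0, 3, 0)
from VC(op6)=(1, 0, 3, 0), VC(op7)=(2, 1, 0, 0), op8 (invoked 14) maxes components and bumps T0 → (3, 1, 3, 0)
target: VC(op1) = (0, 0, 1, 1)

(0, 0, 1, 1)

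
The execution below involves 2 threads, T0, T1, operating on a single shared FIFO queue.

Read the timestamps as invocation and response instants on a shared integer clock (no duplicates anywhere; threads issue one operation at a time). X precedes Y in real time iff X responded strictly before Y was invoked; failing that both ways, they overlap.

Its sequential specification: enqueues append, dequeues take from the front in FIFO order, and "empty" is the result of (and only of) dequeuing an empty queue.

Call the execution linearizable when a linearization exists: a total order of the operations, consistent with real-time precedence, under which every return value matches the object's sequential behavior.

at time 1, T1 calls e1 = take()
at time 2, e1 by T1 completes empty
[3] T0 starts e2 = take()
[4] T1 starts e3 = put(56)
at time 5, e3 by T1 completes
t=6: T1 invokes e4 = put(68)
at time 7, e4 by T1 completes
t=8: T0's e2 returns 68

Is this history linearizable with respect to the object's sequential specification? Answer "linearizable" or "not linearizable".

through event 7 a valid linearization exists; event 8 (e2 responding at time 8) ends that
checked exhaustively: 3 real-time-consistent orders of 4 completed operations, zero legal FIFO queue replays
one such order, e1, e2, e3, e4, breaks at step 2 where e2 take() → 68 is illegal
one such order, e1, e3, e2, e4, breaks at step 3 where e2 take() → 68 is illegal

not linearizable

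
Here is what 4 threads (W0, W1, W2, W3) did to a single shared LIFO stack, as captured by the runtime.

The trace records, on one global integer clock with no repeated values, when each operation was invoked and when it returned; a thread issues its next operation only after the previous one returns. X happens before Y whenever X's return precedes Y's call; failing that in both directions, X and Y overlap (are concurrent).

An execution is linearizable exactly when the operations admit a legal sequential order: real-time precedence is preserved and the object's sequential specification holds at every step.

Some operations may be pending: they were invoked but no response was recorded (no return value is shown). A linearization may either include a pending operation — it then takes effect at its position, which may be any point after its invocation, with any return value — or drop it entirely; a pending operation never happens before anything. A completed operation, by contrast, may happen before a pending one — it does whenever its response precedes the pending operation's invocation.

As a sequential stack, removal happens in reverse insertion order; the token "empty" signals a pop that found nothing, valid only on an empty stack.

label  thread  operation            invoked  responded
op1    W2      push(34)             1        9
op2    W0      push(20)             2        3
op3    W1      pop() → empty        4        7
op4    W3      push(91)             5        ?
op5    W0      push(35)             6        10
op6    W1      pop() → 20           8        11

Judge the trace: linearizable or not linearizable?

cut after 6 events: linearizable; cut after 7 events (op3 responds, time 7): not linearizable
a single order respects real time; the 2 completed LIFO stack operations fail replay along it
no completion choice of the 3 pending operations (op1, op4, op5) rescues it — every subset was tried
one such order, op2, op3 (pending dropped), breaks at step 2 where op3 pop() → empty is illegal

not linearizable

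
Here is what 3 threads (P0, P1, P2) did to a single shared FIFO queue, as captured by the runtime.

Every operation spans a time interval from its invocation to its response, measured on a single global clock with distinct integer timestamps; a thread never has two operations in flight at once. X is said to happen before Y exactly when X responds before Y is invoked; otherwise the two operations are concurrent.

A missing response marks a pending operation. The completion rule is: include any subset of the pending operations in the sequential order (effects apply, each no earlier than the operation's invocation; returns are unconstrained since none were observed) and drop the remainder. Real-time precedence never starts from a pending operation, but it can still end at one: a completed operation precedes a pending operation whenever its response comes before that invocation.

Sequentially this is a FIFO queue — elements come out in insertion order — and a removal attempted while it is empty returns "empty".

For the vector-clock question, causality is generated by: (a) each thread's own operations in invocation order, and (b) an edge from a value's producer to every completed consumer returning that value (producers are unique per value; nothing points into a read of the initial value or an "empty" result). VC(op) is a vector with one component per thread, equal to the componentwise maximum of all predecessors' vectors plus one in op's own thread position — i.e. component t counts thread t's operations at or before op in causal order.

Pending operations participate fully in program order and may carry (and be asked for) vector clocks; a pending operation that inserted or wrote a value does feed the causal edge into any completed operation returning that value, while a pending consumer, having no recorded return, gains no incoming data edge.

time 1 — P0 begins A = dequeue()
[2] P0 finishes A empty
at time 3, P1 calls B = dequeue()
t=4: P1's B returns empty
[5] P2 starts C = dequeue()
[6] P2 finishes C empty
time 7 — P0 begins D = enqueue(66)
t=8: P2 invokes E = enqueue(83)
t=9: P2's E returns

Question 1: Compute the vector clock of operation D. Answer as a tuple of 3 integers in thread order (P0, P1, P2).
root op C, invoked 5: fresh clock plus P2's own tick → (0, 0, 1)
root op B, invoked 3: fresh clock plus P1's own tick → (0, 1, 0)
root op A, invoked 1: fresh clock plus P0's own tick → (1, 0, 0)
E (invocation 8): componentwise max over VC(C)=(0, 0, 1), +1 at P2, giving (0, 0, 2)
D (invocation 7): componentwise max over VC(A)=(1, 0, 0), +1 at P0, giving (2, 0, 0)
target: VC(D) = (2, 0, 0)

(2, 0, 0)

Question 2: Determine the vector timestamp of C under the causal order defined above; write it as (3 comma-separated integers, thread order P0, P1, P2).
C, invoked 5, has no incoming edges; only P2's bump applies → (0, 0, 1)
B, invoked 3, has no incoming edges; only P1's bump applies → (0, 1, 0)
A, invoked 1, has no incoming edges; only P0's bump applies → (1, 0, 0)
E, invoked 8, takes VC(C)=(0, 0, 1) under max, adds 1 for P2 → (0, 0, 2)
D, invoked 7, takes VC(A)=(1, 0, 0) under max, adds 1 for P0 → (2, 0, 0)
target: VC(C) = (0, 0, 1)

(0, 0, 1)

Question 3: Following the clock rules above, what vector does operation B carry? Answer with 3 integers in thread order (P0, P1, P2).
no predecessors for C (invoked 5): P2 increments from zero → (0, 0, 1)
no predecessors for B (invoked 3): P1 increments from zero → (0, 1, 0)
no predecessors for A (invoked 1): P0 increments from zero → (1, 0, 0)
VC(E, invoked at 8): max of VC(C)=(0, 0, 1), then +1 on thread P2 → (0, 0, 2)
VC(D, invoked at 7): max of VC(A)=(1, 0, 0), then +1 on thread P0 → (2, 0, 0)
target: VC(B) = (0, 1, 0)

(0, 1, 0)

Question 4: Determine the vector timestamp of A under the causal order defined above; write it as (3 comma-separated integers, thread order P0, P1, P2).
VC(C, invoked at 5): no causal predecessors; +1 on P2 → (0, 0, 1)
VC(B, invoked at 3): no causal predecessors; +1 on P1 → (0, 1, 0)
VC(A, invoked at 1): no causal predecessors; +1 on P0 → (1, 0, 0)
invoked at 8, E merges VC(C)=(0, 0, 1) and bumps P2's slot → (0, 0, 2)
invoked at 7, D merges VC(A)=(1, 0, 0) and bumps P0's slot → (2, 0, 0)
target: VC(A) = (1, 0, 0)

(1, 0, 0)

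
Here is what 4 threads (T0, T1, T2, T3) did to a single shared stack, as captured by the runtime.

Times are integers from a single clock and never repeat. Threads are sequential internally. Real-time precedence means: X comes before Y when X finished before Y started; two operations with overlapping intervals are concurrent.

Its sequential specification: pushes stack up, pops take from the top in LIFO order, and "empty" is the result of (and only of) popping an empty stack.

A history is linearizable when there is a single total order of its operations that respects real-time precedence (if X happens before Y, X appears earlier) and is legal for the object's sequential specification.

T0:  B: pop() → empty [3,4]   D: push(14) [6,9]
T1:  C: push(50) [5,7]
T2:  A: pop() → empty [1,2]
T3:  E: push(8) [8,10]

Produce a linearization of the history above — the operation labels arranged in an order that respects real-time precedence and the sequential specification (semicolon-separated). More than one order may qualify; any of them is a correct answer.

step 1: A pop() → empty — stack <>
step 2: B pop() → empty — stack <>
step 3: C push(50) — stack <50>
step 4: D push(14) — stack <50,14>
step 5: E push(8) — stack <50,14,8>

A; B; C; D; E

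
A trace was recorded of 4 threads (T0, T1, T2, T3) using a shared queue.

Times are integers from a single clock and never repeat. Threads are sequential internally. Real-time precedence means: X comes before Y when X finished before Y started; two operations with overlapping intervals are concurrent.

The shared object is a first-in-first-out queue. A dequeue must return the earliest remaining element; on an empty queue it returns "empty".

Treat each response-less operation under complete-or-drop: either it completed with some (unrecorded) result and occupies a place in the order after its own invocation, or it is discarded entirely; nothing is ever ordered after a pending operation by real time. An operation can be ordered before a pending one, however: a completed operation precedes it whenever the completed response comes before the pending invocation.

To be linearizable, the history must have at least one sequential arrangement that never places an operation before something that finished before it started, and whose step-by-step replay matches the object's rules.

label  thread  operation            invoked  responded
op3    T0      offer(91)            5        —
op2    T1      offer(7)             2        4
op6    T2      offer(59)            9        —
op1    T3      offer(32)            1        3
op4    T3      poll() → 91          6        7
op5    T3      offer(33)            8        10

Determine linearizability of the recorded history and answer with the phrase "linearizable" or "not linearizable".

the violation lands at event 7, op4's response at time 7: events 1..6 linearize, events 1..7 do not
every one of the 2 real-time-consistent orders over 3 completed queue ops fails the sequential spec
include/drop combinations of the 1 pending operation (op3) were all tried; none helps
e.g. op1, op2, op4 (pending dropped): illegal at step 3, since op4 poll() → 91 cannot apply there
e.g. op2, op1, op4 (pending dropped): illegal at step 3, since op4 poll() → 91 cannot apply there

not linearizable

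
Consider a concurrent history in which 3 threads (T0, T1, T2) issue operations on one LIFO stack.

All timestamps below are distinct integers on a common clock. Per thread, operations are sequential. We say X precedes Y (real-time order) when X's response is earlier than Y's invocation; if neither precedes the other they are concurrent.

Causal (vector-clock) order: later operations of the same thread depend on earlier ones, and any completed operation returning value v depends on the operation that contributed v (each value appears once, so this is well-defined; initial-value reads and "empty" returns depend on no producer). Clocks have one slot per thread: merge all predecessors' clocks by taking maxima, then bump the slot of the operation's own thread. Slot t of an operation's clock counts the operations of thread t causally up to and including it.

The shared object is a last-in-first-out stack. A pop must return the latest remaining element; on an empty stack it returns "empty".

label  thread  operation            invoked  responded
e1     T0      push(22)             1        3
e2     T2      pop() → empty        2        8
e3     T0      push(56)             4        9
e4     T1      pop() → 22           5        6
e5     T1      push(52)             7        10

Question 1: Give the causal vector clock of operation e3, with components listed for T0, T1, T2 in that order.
root op e2, invoked 2: fresh clock plus T2's own tick → (0, 0, 1)
root op e1, invoked 1: fresh clock plus T0's own tick → (1, 0, 0)
invoked at 5, e4 merges VC(e1)=(1, 0, 0) and bumps T1's slot → (1, 1, 0)
invoked at 4, e3 merges VC(e1)=(1, 0, 0) and bumps T0's slot → (2, 0, 0)
invoked at 7, e5 merges VC(e4)=(1, 1, 0) and bumps T1's slot → (1, 2, 0)
target: VC(e3) = (2, 0, 0)

(2, 0, 0)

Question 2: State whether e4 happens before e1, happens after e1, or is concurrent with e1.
e4 spans [5,6], e1 spans [1,3]
resp(e1)=3 < inv(e4)=5

after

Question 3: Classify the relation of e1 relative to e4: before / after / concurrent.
e1 spans [1,3], e4 spans [5,6]
resp(e1)=3 < inv(e4)=5

before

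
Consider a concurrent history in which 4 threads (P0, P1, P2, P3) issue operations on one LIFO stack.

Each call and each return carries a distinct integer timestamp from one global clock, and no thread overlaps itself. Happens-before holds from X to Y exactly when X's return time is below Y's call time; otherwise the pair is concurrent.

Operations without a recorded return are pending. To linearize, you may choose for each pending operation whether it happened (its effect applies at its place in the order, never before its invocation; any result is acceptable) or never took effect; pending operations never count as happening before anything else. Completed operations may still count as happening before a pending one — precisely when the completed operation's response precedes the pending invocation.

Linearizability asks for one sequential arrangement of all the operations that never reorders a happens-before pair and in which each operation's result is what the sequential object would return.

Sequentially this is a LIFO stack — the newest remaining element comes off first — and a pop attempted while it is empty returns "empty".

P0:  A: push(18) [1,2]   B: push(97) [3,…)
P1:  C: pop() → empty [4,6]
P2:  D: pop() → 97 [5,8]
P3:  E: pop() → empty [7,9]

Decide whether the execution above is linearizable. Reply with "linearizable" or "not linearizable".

not linearizable

through event 7 a valid linearization exists; event 8 (D responding at time 8) ends that
every one of the 2 real-time-consistent orders over 3 completed LIFO stack ops fails the sequential spec
completion choices over the 2 pending operations (B, E) were checked; none helps
one such order, A, C, D (pending dropped), breaks at step 2 where C pop() → empty is illegal
one such order, A, D, C (pending dropped), breaks at step 2 where D pop() → 97 is illegal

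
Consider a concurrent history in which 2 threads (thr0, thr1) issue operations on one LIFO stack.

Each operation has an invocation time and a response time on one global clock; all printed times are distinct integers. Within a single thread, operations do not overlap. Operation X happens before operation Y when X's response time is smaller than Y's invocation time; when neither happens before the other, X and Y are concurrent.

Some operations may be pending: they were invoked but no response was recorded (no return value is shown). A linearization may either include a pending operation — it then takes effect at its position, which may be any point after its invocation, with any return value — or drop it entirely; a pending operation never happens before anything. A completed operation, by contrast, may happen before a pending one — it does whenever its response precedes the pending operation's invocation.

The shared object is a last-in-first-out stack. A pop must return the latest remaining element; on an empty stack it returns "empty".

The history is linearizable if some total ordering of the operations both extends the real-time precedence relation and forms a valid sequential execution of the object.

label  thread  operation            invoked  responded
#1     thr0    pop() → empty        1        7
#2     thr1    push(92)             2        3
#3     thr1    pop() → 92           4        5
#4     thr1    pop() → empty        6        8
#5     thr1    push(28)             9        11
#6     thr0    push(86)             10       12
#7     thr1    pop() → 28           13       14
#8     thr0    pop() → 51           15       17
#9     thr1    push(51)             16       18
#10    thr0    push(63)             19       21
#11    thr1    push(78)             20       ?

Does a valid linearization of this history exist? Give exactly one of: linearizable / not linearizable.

linearizable

witness order: #1, #2, #3, #4, #6, #5, #7, #9, #8, #10
step 1: #1 pop() → empty — stack <>
step 2: #2 push(92) — stack <92>
step 3: #3 pop() → 92 — stack <>
step 4: #4 pop() → empty — stack <>
step 5: #6 push(86) — stack <86>
step 6: #5 push(28) — stack <86,28>
step 7: #7 pop() → 28 — stack <86>
step 8: #9 push(51) — stack <86,51>
step 9: #8 pop() → 51 — stack <86>
step 10: #10 push(63) — stack <86,63>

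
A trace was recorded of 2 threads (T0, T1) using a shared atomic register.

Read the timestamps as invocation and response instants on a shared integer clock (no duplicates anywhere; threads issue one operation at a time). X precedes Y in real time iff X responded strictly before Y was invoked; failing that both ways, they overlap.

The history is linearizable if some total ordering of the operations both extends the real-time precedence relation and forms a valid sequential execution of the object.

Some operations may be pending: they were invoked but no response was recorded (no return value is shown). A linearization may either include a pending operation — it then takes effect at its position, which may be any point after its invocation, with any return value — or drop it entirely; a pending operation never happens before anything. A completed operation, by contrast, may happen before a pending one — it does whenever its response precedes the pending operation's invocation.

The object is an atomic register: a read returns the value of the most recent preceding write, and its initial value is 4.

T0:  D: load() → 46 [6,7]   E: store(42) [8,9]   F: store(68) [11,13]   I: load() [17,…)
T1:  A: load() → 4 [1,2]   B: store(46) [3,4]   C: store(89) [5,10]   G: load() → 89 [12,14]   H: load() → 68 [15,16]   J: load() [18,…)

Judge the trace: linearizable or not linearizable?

linearizable

a witness: A, B, D, E, C, G, F, H
1. A load() → 4, leaving value 4
2. B store(46), leaving value 46
3. D load() → 46, leaving value 46
4. E store(42), leaving value 42
5. C store(89), leaving value 89
6. G load() → 89, leaving value 89
7. F store(68), leaving value 68
8. H load() → 68, leaving value 68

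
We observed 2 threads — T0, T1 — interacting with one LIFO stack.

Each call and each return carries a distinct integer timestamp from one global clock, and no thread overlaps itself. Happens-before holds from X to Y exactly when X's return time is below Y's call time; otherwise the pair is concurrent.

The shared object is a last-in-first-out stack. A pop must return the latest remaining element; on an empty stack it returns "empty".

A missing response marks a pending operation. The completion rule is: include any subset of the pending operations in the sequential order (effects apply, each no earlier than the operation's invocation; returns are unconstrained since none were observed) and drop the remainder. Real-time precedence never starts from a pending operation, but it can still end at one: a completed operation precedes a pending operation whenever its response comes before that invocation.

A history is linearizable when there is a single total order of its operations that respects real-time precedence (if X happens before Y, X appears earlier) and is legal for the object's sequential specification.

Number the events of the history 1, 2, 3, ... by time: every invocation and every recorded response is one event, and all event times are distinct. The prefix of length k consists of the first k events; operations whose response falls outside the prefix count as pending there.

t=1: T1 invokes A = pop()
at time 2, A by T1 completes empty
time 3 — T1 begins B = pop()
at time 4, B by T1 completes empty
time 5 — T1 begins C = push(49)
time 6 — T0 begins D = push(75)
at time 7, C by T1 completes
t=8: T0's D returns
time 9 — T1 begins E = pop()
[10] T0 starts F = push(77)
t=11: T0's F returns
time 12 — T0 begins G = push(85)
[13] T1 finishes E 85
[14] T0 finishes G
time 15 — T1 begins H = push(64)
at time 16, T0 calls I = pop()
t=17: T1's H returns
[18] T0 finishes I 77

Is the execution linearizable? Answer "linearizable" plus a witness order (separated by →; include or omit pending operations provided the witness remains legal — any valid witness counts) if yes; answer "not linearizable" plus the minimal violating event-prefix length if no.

1. A pop() → empty, leaving stack <>
2. B pop() → empty, leaving stack <>
3. C push(49), leaving stack <49>
4. D push(75), leaving stack <49,75>
5. F push(77), leaving stack <49,75,77>
6. G push(85), leaving stack <49,75,77,85>
7. E pop() → 85, leaving stack <49,75,77>
8. I pop() → 77, leaving stack <49,75>
9. H push(64), leaving stack <49,75,64>

linearizable — witness: A → B → C → D → F → G → E → I → H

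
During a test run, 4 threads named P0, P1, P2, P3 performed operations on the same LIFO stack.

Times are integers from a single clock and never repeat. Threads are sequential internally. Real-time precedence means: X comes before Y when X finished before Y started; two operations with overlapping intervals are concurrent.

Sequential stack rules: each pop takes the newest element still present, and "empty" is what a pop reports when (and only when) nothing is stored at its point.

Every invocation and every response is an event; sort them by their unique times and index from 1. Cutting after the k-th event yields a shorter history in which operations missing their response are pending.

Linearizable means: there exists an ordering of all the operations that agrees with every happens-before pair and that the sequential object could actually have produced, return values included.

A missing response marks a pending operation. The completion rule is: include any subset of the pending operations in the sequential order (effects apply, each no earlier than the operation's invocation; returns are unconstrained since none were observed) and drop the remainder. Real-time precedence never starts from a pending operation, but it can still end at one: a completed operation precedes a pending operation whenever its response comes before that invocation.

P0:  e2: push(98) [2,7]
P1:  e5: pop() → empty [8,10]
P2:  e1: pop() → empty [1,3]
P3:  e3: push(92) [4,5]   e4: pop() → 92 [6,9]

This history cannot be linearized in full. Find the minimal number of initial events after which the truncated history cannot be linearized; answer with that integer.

10

a valid linearization of events 1..9 exists, for instance e1, e2, e3, e4:
1. e1 pop() → empty, leaving stack <>
2. e2 push(98), leaving stack <98>
3. e3 push(92), leaving stack <98,92>
4. e4 pop() → 92, leaving stack <98>
include event 10 — e5 responding at 10 — and every candidate order breaks
sample order e1, e2, e3, e4, e5 stalls at step 5 — e5 pop() → empty has no legal effect
sample order e1, e2, e3, e5, e4 stalls at step 4 — e5 pop() → empty has no legal effect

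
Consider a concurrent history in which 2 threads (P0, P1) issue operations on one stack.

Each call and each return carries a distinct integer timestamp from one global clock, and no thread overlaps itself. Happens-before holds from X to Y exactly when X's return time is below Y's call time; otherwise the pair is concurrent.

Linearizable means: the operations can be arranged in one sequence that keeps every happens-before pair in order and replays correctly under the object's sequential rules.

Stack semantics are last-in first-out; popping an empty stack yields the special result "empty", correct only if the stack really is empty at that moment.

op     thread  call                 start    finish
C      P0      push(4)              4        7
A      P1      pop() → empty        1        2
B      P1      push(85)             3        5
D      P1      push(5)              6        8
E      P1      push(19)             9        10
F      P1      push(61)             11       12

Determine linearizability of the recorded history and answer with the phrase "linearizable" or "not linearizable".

linearizable

one valid linearization: A, B, C, D, E, F
step 1: A pop() → empty — stack <>
step 2: B push(85) — stack <85>
step 3: C push(4) — stack <85,4>
step 4: D push(5) — stack <85,4,5>
step 5: E push(19) — stack <85,4,5,19>
step 6: F push(61) — stack <85,4,5,19,61>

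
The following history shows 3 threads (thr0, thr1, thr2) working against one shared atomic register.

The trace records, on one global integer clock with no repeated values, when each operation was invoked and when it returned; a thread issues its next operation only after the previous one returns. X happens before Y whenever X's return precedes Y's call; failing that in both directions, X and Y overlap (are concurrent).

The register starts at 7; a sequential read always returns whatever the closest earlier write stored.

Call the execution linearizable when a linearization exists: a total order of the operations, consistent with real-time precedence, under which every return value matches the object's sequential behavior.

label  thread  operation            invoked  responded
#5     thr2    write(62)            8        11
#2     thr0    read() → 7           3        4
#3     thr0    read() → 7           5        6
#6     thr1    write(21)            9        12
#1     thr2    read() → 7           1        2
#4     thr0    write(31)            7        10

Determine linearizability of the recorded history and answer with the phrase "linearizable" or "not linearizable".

linearizable

a witness: #1, #2, #3, #4, #5, #6
after step 1 (#1 read() → 7): value 7
after step 2 (#2 read() → 7): value 7
after step 3 (#3 read() → 7): value 7
after step 4 (#4 write(31)): value 31
after step 5 (#5 write(62)): value 62
after step 6 (#6 write(21)): value 21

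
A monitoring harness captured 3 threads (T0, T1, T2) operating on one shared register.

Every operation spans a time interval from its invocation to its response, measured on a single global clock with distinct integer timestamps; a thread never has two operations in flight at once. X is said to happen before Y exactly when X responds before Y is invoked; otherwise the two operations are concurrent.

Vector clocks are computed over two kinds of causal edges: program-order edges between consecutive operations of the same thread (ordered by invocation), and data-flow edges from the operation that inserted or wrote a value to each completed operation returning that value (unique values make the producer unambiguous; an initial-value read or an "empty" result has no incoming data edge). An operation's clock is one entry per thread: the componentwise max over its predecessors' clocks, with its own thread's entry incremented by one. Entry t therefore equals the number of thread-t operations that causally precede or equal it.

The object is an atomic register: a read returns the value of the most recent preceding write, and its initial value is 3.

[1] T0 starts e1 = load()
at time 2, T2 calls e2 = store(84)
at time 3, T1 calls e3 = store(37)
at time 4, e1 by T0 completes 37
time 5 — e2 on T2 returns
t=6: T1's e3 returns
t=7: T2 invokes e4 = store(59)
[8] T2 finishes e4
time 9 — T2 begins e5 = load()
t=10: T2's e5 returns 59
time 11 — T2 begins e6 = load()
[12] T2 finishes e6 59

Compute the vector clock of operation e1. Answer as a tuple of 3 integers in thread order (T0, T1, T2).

no predecessors for e2 (invoked 2): T2 increments from zero → (0, 0, 1)
no predecessors for e3 (invoked 3): T1 increments from zero → (0, 1, 0)
e4 (invocation 7): componentwise max over VC(e2)=(0, 0, 1), +1 at T2, giving (0, 0, 2)
e1 (invocation 1): componentwise max over VC(e3)=(0, 1, 0), +1 at T0, giving (1, 1, 0)
e5 (invocation 9): componentwise max over VC(e4)=(0, 0, 2), +1 at T2, giving (0, 0, 3)
e6 (invocation 11): componentwise max over VC(e4)=(0, 0, 2), VC(e5)=(0, 0, 3), +1 at T2, giving (0, 0, 4)
target: VC(e1) = (1, 1, 0)

(1, 1, 0)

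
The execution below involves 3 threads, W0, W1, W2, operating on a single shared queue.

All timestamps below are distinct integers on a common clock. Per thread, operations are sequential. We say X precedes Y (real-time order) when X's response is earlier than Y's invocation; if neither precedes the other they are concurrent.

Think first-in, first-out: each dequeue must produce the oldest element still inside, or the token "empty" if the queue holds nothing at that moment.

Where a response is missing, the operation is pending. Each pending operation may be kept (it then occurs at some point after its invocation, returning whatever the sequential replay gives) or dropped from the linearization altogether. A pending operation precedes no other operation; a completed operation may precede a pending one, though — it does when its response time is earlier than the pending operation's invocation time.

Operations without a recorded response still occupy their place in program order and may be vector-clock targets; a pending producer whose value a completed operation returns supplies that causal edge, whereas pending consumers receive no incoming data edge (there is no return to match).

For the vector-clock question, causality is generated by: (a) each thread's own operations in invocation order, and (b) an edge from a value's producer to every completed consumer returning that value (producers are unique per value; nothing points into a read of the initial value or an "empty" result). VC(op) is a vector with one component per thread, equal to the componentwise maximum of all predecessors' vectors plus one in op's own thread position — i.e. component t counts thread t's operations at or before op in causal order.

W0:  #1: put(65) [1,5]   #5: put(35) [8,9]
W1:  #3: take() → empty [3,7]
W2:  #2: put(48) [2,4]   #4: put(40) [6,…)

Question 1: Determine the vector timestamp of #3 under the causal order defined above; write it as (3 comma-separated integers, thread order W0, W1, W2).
(0, 1, 0)

#2 (invocation 2): nothing precedes it; W2's component alone gives (0, 0, 1)
#3 (invocation 3): nothing precedes it; W1's component alone gives (0, 1, 0)
#1 (invocation 1): nothing precedes it; W0's component alone gives (1, 0, 0)
VC(#4, invoked at 6): max of VC(#2)=(0, 0, 1), then +1 on thread W2 → (0, 0, 2)
VC(#5, invoked at 8): max of VC(#1)=(1, 0, 0), then +1 on thread W0 → (2, 0, 0)
target: VC(#3) = (0, 1, 0)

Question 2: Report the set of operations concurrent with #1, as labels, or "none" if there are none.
#2, #3

#1 spans [1,5]: anything still running between times 1 and 5 counts as concurrent
#2 [2,4]: concurrent
#3 [3,7]: concurrent
#4 [6,…): after
#5 [8,9]: after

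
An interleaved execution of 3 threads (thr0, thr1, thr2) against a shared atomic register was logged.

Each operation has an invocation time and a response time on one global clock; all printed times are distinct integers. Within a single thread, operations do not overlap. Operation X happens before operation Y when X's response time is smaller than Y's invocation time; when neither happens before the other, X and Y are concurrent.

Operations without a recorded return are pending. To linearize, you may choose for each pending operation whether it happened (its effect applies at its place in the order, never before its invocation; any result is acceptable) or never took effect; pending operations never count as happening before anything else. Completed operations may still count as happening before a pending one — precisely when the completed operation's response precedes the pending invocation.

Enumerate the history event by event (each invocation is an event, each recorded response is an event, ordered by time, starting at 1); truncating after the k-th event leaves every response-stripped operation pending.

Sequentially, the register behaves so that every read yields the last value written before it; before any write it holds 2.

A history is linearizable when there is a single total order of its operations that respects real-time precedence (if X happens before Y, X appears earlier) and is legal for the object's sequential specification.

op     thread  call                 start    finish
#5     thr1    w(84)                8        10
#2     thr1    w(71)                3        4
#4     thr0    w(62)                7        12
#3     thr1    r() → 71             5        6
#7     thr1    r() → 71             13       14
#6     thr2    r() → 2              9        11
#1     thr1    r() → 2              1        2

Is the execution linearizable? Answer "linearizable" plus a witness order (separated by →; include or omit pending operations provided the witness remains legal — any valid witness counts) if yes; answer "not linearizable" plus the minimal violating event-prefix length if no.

not linearizable — minimal violating prefix: 11 events

prefix check: 1..10 passes, 1..11 fails once #6's time-11 response joins
all 2 real-time-respecting orders fail — 5 completed atomic register operations, no legal replay
no escape via the 1 pending operation (#4): every completion choice fails
e.g. #1, #2, #3, #5, #6 (pending dropped): illegal at step 5, since #6 r() → 2 cannot apply there
e.g. #1, #2, #3, #6, #5 (pending dropped): illegal at step 4, since #6 r() → 2 cannot apply there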